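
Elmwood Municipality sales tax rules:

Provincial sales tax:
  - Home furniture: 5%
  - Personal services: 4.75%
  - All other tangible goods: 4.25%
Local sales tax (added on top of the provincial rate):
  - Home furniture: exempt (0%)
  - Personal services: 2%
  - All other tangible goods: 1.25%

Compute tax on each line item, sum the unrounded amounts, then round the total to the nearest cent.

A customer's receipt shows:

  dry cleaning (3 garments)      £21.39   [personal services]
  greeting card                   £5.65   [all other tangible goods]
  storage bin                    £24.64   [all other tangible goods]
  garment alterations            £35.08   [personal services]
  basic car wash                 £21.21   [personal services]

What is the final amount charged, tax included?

Dry cleaning (3 garments) £21.39: personal services → 4.75% + 2% local = 6.75% → £1.443825
Greeting card £5.65: all other tangible goods → 4.25% + 1.25% local = 5.5% → £0.31075
Storage bin £24.64: all other tangible goods → 4.25% + 1.25% local = 5.5% → £1.3552
Garment alterations £35.08: personal services → 4.75% + 2% local = 6.75% → £2.3679
Basic car wash £21.21: personal services → 4.75% + 2% local = 6.75% → £1.431675
Subtotal = £107.97; unrounded tax = £6.90935 → £6.91; total due = £114.88

£114.88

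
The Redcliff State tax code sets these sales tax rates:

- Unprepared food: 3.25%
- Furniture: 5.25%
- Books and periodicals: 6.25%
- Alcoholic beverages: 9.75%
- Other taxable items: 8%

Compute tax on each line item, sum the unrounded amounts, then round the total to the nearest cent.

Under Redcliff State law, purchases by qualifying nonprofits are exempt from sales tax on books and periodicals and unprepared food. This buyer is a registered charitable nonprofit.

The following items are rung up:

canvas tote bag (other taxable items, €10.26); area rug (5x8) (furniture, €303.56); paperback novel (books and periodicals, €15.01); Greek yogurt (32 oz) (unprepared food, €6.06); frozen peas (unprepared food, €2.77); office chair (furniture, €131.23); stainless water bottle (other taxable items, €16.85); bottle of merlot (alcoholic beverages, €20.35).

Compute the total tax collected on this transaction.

€26.98

Canvas tote bag €10.26: other taxable items → 8% → €0.8208
Area rug (5x8) €303.56: furniture → 5.25% → €15.9369
Paperback novel €15.01: books and periodicals, buyer-exempt → 0% → €0.00
Greek yogurt (32 oz) €6.06: unprepared food, buyer-exempt → 0% → €0.00
Frozen peas €2.77: unprepared food, buyer-exempt → 0% → €0.00
Office chair €131.23: furniture → 5.25% → €6.889575
Stainless water bottle €16.85: other taxable items → 8% → €1.348
Bottle of merlot €20.35: alcoholic beverages → 9.75% → €1.984125
Unrounded tax sum = €26.9794 → €26.98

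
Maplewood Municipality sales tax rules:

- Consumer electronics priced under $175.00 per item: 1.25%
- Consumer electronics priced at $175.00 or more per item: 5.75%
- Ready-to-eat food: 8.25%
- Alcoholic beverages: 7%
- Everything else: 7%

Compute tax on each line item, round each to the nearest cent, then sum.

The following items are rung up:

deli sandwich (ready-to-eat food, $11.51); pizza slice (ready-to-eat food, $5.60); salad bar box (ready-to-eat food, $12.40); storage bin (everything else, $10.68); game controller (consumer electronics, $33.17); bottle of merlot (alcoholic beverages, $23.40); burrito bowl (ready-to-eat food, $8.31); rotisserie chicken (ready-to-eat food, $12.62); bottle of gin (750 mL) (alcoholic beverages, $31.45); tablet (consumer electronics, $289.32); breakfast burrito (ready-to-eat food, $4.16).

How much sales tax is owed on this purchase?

$26.14

Deli sandwich $11.51: ready-to-eat food → 8.25% → $0.95
Pizza slice $5.60: ready-to-eat food → 8.25% → $0.46
Salad bar box $12.40: ready-to-eat food → 8.25% → $1.02
Storage bin $10.68: everything else → 7% → $0.75
Game controller $33.17: consumer electronics, under $175.00 → 1.25% → $0.41
Bottle of merlot $23.40: alcoholic beverages → 7% → $1.64
Burrito bowl $8.31: ready-to-eat food → 8.25% → $0.69
Rotisserie chicken $12.62: ready-to-eat food → 8.25% → $1.04
Bottle of gin (750 mL) $31.45: alcoholic beverages → 7% → $2.20
Tablet $289.32: consumer electronics, $175.00 or more → 5.75% → $16.64
Breakfast burrito $4.16: ready-to-eat food → 8.25% → $0.34
Total tax = $0.95 + $0.46 + $1.02 + $0.75 + $0.41 + $1.64 + $0.69 + $1.04 + $2.20 + $16.64 + $0.34 = $26.14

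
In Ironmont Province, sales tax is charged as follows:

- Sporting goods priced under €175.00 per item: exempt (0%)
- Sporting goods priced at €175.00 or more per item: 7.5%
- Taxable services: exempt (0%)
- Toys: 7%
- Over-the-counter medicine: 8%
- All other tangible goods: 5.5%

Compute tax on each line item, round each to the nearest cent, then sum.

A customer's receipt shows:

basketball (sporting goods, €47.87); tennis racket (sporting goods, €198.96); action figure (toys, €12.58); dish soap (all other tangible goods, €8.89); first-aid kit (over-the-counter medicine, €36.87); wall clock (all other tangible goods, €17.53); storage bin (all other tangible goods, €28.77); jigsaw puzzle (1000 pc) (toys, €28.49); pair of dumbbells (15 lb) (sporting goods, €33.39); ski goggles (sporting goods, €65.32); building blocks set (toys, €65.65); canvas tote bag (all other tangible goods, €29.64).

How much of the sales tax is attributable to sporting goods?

Basketball €47.87: sporting goods, under €175.00 → 0% → €0.00
Tennis racket €198.96: sporting goods, €175.00 or more → 7.5% → €14.92
Pair of dumbbells (15 lb) €33.39: sporting goods, under €175.00 → 0% → €0.00
Ski goggles €65.32: sporting goods, under €175.00 → 0% → €0.00
Tax on sporting goods = €0.00 + €14.92 + €0.00 + €0.00 = €14.92

€14.92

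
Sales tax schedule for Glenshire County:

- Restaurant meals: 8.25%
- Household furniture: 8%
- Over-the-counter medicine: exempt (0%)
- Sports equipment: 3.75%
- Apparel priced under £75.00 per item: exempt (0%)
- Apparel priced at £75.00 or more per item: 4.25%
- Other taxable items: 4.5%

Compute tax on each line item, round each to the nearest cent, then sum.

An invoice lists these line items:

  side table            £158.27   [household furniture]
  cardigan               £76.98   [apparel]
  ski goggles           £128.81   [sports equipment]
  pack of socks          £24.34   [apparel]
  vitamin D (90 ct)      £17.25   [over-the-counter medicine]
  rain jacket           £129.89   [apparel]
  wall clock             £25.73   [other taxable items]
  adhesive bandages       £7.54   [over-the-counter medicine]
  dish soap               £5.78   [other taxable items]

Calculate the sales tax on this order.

Side table £158.27: household furniture → 8% → £12.66
Cardigan £76.98: apparel, £75.00 or more → 4.25% → £3.27
Ski goggles £128.81: sports equipment → 3.75% → £4.83
Pack of socks £24.34: apparel, under £75.00 → 0% → £0.00
Vitamin D (90 ct) £17.25: over-the-counter medicine → 0% → £0.00
Rain jacket £129.89: apparel, £75.00 or more → 4.25% → £5.52
Wall clock £25.73: other taxable items → 4.5% → £1.16
Adhesive bandages £7.54: over-the-counter medicine → 0% → £0.00
Dish soap £5.78: other taxable items → 4.5% → £0.26
Total tax = £12.66 + £3.27 + £4.83 + £5.52 + £1.16 + £0.26 = £27.70

£27.70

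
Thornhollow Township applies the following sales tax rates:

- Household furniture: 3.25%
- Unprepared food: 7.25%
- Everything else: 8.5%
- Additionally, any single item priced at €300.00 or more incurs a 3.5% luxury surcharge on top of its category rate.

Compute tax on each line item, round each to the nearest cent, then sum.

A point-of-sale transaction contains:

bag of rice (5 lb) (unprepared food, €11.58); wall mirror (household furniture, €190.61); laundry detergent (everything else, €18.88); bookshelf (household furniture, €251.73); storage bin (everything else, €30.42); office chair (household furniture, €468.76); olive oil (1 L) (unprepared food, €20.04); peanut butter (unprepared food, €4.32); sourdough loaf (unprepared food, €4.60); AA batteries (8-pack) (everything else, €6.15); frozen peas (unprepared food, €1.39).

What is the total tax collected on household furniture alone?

Wall mirror €190.61: household furniture → 3.25% → €6.19
Bookshelf €251.73: household furniture → 3.25% → €8.18
Office chair €468.76: household furniture → 3.25% + 3.5% surcharge = 6.75% → €31.64
Tax on household furniture = €6.19 + €8.18 + €31.64 = €46.01

€46.01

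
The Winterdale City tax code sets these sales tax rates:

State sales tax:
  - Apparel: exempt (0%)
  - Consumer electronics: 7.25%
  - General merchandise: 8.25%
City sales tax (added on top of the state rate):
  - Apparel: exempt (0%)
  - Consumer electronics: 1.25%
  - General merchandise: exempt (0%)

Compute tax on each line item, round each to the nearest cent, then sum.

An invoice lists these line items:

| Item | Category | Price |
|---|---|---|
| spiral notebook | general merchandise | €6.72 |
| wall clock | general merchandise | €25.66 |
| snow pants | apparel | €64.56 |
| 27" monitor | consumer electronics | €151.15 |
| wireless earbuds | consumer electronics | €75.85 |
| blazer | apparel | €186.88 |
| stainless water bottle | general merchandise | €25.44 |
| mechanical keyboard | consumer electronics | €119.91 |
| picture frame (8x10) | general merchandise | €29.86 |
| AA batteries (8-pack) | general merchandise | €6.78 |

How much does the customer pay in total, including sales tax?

Spiral notebook €6.72: general merchandise → 8.25% + 0% city = 8.25% → €0.55
Wall clock €25.66: general merchandise → 8.25% + 0% city = 8.25% → €2.12
Snow pants €64.56: apparel → 0% + 0% city = 0% → €0.00
27" monitor €151.15: consumer electronics → 7.25% + 1.25% city = 8.5% → €12.85
Wireless earbuds €75.85: consumer electronics → 7.25% + 1.25% city = 8.5% → €6.45
Blazer €186.88: apparel → 0% + 0% city = 0% → €0.00
Stainless water bottle €25.44: general merchandise → 8.25% + 0% city = 8.25% → €2.10
Mechanical keyboard €119.91: consumer electronics → 7.25% + 1.25% city = 8.5% → €10.19
Picture frame (8x10) €29.86: general merchandise → 8.25% + 0% city = 8.25% → €2.46
AA batteries (8-pack) €6.78: general merchandise → 8.25% + 0% city = 8.25% → €0.56
Subtotal = €692.81; tax = €37.28; total due = €730.09

€730.09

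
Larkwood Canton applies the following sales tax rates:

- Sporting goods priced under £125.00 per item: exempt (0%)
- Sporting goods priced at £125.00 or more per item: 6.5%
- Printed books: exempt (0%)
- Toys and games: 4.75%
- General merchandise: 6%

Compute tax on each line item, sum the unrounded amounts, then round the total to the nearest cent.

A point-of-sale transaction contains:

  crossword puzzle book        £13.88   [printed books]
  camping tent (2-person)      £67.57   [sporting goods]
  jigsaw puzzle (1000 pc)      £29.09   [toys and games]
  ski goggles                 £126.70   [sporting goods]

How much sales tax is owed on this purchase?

£9.62

Crossword puzzle book £13.88: printed books → 0% → £0.00
Camping tent (2-person) £67.57: sporting goods, under £125.00 → 0% → £0.00
Jigsaw puzzle (1000 pc) £29.09: toys and games → 4.75% → £1.381775
Ski goggles £126.70: sporting goods, £125.00 or more → 6.5% → £8.2355
Unrounded tax sum = £9.617275 → £9.62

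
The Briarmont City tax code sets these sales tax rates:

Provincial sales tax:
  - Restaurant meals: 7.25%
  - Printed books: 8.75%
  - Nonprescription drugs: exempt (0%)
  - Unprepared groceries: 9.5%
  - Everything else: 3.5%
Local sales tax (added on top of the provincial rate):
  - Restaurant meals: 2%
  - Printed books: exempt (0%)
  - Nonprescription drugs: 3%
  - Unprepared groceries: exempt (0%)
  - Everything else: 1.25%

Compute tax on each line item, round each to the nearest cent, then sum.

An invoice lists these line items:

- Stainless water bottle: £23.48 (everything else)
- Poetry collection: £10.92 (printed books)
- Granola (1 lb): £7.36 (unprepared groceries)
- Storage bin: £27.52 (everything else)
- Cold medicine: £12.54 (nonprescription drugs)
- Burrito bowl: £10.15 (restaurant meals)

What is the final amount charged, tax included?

£97.38

Stainless water bottle £23.48: everything else → 3.5% + 1.25% local = 4.75% → £1.12
Poetry collection £10.92: printed books → 8.75% + 0% local = 8.75% → £0.96
Granola (1 lb) £7.36: unprepared groceries → 9.5% + 0% local = 9.5% → £0.70
Storage bin £27.52: everything else → 3.5% + 1.25% local = 4.75% → £1.31
Cold medicine £12.54: nonprescription drugs → 0% + 3% local = 3% → £0.38
Burrito bowl £10.15: restaurant meals → 7.25% + 2% local = 9.25% → £0.94
Subtotal = £91.97; tax = £5.41; total due = £97.38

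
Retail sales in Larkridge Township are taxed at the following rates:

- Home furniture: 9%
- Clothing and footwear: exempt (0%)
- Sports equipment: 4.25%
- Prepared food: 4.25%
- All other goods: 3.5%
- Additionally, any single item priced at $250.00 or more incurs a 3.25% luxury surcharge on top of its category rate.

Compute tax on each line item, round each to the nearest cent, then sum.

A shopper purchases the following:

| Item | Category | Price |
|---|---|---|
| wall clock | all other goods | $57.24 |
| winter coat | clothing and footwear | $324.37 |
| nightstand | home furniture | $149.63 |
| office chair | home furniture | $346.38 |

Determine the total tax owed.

Wall clock $57.24: all other goods → 3.5% → $2.00
Winter coat $324.37: clothing and footwear → 0% + 3.25% surcharge = 3.25% → $10.54
Nightstand $149.63: home furniture → 9% → $13.47
Office chair $346.38: home furniture → 9% + 3.25% surcharge = 12.25% → $42.43
Total tax = $2.00 + $10.54 + $13.47 + $42.43 = $68.44

$68.44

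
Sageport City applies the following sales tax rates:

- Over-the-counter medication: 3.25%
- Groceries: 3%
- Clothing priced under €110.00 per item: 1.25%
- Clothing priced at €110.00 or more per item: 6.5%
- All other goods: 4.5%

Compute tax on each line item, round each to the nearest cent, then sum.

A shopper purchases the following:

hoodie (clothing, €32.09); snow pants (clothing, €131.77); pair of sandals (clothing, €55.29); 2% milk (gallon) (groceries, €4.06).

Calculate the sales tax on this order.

€9.78

Hoodie €32.09: clothing, under €110.00 → 1.25% → €0.40
Snow pants €131.77: clothing, €110.00 or more → 6.5% → €8.57
Pair of sandals €55.29: clothing, under €110.00 → 1.25% → €0.69
2% milk (gallon) €4.06: groceries → 3% → €0.12
Total tax = €0.40 + €8.57 + €0.69 + €0.12 = €9.78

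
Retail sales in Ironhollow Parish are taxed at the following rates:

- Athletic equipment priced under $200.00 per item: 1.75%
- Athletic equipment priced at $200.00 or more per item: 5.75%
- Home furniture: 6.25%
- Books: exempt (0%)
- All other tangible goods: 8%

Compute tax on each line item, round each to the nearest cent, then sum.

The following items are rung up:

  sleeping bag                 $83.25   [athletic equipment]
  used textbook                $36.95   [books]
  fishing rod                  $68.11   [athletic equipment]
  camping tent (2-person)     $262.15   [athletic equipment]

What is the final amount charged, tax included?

$468.18

Sleeping bag $83.25: athletic equipment, under $200.00 → 1.75% → $1.46
Used textbook $36.95: books → 0% → $0.00
Fishing rod $68.11: athletic equipment, under $200.00 → 1.75% → $1.19
Camping tent (2-person) $262.15: athletic equipment, $200.00 or more → 5.75% → $15.07
Subtotal = $450.46; tax = $17.72; total due = $468.18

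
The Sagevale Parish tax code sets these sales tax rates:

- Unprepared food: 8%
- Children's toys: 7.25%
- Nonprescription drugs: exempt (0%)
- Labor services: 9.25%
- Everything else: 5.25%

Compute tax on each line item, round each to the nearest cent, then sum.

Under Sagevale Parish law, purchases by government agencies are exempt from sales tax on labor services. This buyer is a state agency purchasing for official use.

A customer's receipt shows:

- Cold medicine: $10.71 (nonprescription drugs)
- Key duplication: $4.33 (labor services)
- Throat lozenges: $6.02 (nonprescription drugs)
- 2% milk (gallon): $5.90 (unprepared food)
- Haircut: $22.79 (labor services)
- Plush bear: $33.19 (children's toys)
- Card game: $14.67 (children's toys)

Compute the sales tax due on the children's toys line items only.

Plush bear $33.19: children's toys → 7.25% → $2.41
Card game $14.67: children's toys → 7.25% → $1.06
Tax on children's toys = $2.41 + $1.06 = $3.47

$3.47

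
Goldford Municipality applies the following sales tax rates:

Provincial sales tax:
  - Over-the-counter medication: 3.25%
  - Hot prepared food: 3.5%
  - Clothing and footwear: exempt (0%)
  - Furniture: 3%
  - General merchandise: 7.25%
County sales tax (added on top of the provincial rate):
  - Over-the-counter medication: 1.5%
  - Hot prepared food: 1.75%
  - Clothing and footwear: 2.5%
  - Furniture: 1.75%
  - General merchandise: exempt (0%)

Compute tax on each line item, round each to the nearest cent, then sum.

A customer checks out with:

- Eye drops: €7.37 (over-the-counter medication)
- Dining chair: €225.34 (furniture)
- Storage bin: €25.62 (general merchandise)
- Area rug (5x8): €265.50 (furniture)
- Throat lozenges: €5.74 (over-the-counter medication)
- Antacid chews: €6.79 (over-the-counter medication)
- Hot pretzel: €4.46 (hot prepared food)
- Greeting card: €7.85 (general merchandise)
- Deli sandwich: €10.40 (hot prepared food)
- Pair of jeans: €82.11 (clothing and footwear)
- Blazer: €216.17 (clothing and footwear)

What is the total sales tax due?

€34.91

Eye drops €7.37: over-the-counter medication → 3.25% + 1.5% county = 4.75% → €0.35
Dining chair €225.34: furniture → 3% + 1.75% county = 4.75% → €10.70
Storage bin €25.62: general merchandise → 7.25% + 0% county = 7.25% → €1.86
Area rug (5x8) €265.50: furniture → 3% + 1.75% county = 4.75% → €12.61
Throat lozenges €5.74: over-the-counter medication → 3.25% + 1.5% county = 4.75% → €0.27
Antacid chews €6.79: over-the-counter medication → 3.25% + 1.5% county = 4.75% → €0.32
Hot pretzel €4.46: hot prepared food → 3.5% + 1.75% county = 5.25% → €0.23
Greeting card €7.85: general merchandise → 7.25% + 0% county = 7.25% → €0.57
Deli sandwich €10.40: hot prepared food → 3.5% + 1.75% county = 5.25% → €0.55
Pair of jeans €82.11: clothing and footwear → 0% + 2.5% county = 2.5% → €2.05
Blazer €216.17: clothing and footwear → 0% + 2.5% county = 2.5% → €5.40
Total tax = €0.35 + €10.70 + €1.86 + €12.61 + €0.27 + €0.32 + €0.23 + €0.57 + €0.55 + €2.05 + €5.40 = €34.91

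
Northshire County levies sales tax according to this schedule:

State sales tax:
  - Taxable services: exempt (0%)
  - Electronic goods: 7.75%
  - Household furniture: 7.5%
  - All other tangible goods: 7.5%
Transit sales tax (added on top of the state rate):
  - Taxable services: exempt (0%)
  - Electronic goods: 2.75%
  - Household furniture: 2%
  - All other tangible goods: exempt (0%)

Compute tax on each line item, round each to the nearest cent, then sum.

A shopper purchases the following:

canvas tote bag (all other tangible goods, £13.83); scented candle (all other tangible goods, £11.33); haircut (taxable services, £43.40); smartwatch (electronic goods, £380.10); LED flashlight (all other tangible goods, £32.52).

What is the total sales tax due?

Canvas tote bag £13.83: all other tangible goods → 7.5% + 0% transit = 7.5% → £1.04
Scented candle £11.33: all other tangible goods → 7.5% + 0% transit = 7.5% → £0.85
Haircut £43.40: taxable services → 0% + 0% transit = 0% → £0.00
Smartwatch £380.10: electronic goods → 7.75% + 2.75% transit = 10.5% → £39.91
LED flashlight £32.52: all other tangible goods → 7.5% + 0% transit = 7.5% → £2.44
Total tax = £1.04 + £0.85 + £39.91 + £2.44 = £44.24

£44.24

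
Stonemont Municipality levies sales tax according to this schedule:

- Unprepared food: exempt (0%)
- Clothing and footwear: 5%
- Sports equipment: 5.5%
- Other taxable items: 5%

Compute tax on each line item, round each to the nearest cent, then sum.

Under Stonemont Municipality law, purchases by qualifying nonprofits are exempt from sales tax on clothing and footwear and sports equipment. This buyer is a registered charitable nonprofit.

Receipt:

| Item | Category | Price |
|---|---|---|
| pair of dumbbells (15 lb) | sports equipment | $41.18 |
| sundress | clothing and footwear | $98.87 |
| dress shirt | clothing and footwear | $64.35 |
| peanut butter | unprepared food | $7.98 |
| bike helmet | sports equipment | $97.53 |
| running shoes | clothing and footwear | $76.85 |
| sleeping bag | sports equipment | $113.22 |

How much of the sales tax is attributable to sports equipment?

$0.00

Pair of dumbbells (15 lb) $41.18: sports equipment, buyer-exempt → 0% → $0.00
Bike helmet $97.53: sports equipment, buyer-exempt → 0% → $0.00
Sleeping bag $113.22: sports equipment, buyer-exempt → 0% → $0.00
Tax on sports equipment = $0.00 + $0.00 + $0.00 = $0.00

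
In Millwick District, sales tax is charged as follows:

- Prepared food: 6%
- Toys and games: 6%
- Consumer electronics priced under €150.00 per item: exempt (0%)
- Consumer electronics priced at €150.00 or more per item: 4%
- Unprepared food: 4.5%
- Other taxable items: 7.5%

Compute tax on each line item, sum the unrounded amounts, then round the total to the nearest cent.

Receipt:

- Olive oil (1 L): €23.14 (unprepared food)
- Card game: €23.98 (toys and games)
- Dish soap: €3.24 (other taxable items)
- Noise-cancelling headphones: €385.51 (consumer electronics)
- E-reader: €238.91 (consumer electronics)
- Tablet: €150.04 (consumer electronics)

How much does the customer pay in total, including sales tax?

Olive oil (1 L) €23.14: unprepared food → 4.5% → €1.0413
Card game €23.98: toys and games → 6% → €1.4388
Dish soap €3.24: other taxable items → 7.5% → €0.243
Noise-cancelling headphones €385.51: consumer electronics, €150.00 or more → 4% → €15.4204
E-reader €238.91: consumer electronics, €150.00 or more → 4% → €9.5564
Tablet €150.04: consumer electronics, €150.00 or more → 4% → €6.0016
Subtotal = €824.82; unrounded tax = €33.7015 → €33.70; total due = €858.52

€858.52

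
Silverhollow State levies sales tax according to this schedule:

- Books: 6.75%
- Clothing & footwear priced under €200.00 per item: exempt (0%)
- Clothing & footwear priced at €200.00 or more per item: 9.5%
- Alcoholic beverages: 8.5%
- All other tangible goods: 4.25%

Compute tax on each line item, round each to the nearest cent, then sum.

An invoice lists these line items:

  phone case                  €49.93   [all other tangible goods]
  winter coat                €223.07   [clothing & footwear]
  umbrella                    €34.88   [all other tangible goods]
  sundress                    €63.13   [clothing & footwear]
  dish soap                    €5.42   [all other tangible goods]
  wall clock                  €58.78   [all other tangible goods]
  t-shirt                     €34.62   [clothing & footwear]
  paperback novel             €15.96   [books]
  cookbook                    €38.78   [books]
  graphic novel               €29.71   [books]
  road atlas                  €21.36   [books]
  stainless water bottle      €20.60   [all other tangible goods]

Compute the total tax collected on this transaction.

Phone case €49.93: all other tangible goods → 4.25% → €2.12
Winter coat €223.07: clothing & footwear, €200.00 or more → 9.5% → €21.19
Umbrella €34.88: all other tangible goods → 4.25% → €1.48
Sundress €63.13: clothing & footwear, under €200.00 → 0% → €0.00
Dish soap €5.42: all other tangible goods → 4.25% → €0.23
Wall clock €58.78: all other tangible goods → 4.25% → €2.50
T-shirt €34.62: clothing & footwear, under €200.00 → 0% → €0.00
Paperback novel €15.96: books → 6.75% → €1.08
Cookbook €38.78: books → 6.75% → €2.62
Graphic novel €29.71: books → 6.75% → €2.01
Road atlas €21.36: books → 6.75% → €1.44
Stainless water bottle €20.60: all other tangible goods → 4.25% → €0.88
Total tax = €2.12 + €21.19 + €1.48 + €0.23 + €2.50 + €1.08 + €2.62 + €2.01 + €1.44 + €0.88 = €35.55

€35.55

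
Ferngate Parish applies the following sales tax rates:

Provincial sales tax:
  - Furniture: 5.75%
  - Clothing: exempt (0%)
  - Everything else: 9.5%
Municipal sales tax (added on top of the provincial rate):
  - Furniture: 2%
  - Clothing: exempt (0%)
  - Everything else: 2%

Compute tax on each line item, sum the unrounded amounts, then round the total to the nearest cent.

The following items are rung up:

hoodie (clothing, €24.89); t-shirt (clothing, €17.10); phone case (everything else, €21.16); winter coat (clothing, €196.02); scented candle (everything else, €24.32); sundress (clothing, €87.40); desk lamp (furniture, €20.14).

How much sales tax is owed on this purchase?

€6.79

Hoodie €24.89: clothing → 0% + 0% municipal = 0% → €0.00
T-shirt €17.10: clothing → 0% + 0% municipal = 0% → €0.00
Phone case €21.16: everything else → 9.5% + 2% municipal = 11.5% → €2.4334
Winter coat €196.02: clothing → 0% + 0% municipal = 0% → €0.00
Scented candle €24.32: everything else → 9.5% + 2% municipal = 11.5% → €2.7968
Sundress €87.40: clothing → 0% + 0% municipal = 0% → €0.00
Desk lamp €20.14: furniture → 5.75% + 2% municipal = 7.75% → €1.56085
Unrounded tax sum = €6.79105 → €6.79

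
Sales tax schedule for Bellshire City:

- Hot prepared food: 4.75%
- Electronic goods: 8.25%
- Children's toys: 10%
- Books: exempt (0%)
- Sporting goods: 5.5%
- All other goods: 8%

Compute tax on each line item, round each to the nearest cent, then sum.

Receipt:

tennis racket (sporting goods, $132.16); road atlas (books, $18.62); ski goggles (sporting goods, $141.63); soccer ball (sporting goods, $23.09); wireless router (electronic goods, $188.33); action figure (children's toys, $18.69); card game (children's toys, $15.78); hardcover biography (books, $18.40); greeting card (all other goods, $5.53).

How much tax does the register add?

$35.76

Tennis racket $132.16: sporting goods → 5.5% → $7.27
Road atlas $18.62: books → 0% → $0.00
Ski goggles $141.63: sporting goods → 5.5% → $7.79
Soccer ball $23.09: sporting goods → 5.5% → $1.27
Wireless router $188.33: electronic goods → 8.25% → $15.54
Action figure $18.69: children's toys → 10% → $1.87
Card game $15.78: children's toys → 10% → $1.58
Hardcover biography $18.40: books → 0% → $0.00
Greeting card $5.53: all other goods → 8% → $0.44
Total tax = $7.27 + $7.79 + $1.27 + $15.54 + $1.87 + $1.58 + $0.44 = $35.76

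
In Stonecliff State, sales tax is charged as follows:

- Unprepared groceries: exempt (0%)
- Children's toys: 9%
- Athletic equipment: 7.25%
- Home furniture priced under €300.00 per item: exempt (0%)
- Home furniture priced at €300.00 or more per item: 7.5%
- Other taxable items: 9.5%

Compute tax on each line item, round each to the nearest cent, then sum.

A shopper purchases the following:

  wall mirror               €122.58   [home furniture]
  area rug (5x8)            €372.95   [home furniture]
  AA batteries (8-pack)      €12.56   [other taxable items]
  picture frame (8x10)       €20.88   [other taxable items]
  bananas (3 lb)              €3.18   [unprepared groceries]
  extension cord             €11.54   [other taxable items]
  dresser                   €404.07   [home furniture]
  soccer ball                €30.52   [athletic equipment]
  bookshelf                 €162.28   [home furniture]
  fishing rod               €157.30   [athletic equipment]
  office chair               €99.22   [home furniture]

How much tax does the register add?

Wall mirror €122.58: home furniture, under €300.00 → 0% → €0.00
Area rug (5x8) €372.95: home furniture, €300.00 or more → 7.5% → €27.97
AA batteries (8-pack) €12.56: other taxable items → 9.5% → €1.19
Picture frame (8x10) €20.88: other taxable items → 9.5% → €1.98
Bananas (3 lb) €3.18: unprepared groceries → 0% → €0.00
Extension cord €11.54: other taxable items → 9.5% → €1.10
Dresser €404.07: home furniture, €300.00 or more → 7.5% → €30.31
Soccer ball €30.52: athletic equipment → 7.25% → €2.21
Bookshelf €162.28: home furniture, under €300.00 → 0% → €0.00
Fishing rod €157.30: athletic equipment → 7.25% → €11.40
Office chair €99.22: home furniture, under €300.00 → 0% → €0.00
Total tax = €27.97 + €1.19 + €1.98 + €1.10 + €30.31 + €2.21 + €11.40 = €76.16

€76.16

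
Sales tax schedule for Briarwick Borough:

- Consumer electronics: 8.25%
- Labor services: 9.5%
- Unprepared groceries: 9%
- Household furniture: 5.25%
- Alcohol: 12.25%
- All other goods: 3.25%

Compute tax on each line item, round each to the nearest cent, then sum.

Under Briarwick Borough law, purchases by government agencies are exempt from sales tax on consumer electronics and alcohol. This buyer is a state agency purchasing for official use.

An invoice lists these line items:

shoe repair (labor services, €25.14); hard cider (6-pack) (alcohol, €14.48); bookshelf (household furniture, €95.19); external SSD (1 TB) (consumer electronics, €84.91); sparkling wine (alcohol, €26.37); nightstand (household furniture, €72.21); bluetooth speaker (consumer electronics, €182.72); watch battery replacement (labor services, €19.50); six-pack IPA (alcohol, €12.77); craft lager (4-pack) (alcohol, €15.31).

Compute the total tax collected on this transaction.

€13.03

Shoe repair €25.14: labor services → 9.5% → €2.39
Hard cider (6-pack) €14.48: alcohol, buyer-exempt → 0% → €0.00
Bookshelf €95.19: household furniture → 5.25% → €5.00
External SSD (1 TB) €84.91: consumer electronics, buyer-exempt → 0% → €0.00
Sparkling wine €26.37: alcohol, buyer-exempt → 0% → €0.00
Nightstand €72.21: household furniture → 5.25% → €3.79
Bluetooth speaker €182.72: consumer electronics, buyer-exempt → 0% → €0.00
Watch battery replacement €19.50: labor services → 9.5% → €1.85
Six-pack IPA €12.77: alcohol, buyer-exempt → 0% → €0.00
Craft lager (4-pack) €15.31: alcohol, buyer-exempt → 0% → €0.00
Total tax = €2.39 + €5.00 + €3.79 + €1.85 = €13.03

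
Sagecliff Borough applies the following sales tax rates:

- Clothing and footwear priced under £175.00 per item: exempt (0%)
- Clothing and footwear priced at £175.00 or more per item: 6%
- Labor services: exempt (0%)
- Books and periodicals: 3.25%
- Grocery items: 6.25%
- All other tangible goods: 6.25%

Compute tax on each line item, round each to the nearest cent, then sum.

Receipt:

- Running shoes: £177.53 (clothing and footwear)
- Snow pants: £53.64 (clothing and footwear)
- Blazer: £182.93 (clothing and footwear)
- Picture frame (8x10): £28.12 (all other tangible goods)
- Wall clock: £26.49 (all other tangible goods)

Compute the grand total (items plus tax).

Running shoes £177.53: clothing and footwear, £175.00 or more → 6% → £10.65
Snow pants £53.64: clothing and footwear, under £175.00 → 0% → £0.00
Blazer £182.93: clothing and footwear, £175.00 or more → 6% → £10.98
Picture frame (8x10) £28.12: all other tangible goods → 6.25% → £1.76
Wall clock £26.49: all other tangible goods → 6.25% → £1.66
Subtotal = £468.71; tax = £25.05; total due = £493.76

£493.76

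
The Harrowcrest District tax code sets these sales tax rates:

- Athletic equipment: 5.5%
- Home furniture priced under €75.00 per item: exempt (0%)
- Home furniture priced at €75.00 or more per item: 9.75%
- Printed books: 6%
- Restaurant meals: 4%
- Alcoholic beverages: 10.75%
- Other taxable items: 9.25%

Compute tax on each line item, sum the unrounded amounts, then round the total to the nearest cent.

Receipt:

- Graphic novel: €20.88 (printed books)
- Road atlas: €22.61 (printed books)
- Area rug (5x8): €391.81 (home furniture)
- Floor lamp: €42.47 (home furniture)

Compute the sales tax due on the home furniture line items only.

Area rug (5x8) €391.81: home furniture, €75.00 or more → 9.75% → €38.201475
Floor lamp €42.47: home furniture, under €75.00 → 0% → €0.00
Tax on home furniture: unrounded sum = €38.201475 → €38.20

€38.20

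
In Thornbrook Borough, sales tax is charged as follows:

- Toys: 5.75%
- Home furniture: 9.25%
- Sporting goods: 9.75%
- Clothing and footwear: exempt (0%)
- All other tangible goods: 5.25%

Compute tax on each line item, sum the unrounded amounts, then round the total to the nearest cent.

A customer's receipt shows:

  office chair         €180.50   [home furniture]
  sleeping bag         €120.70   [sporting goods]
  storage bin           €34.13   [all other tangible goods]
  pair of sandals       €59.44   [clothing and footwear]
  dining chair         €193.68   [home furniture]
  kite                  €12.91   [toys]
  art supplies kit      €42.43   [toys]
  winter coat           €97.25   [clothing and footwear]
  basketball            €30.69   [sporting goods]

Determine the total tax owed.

€54.35

Office chair €180.50: home furniture → 9.25% → €16.69625
Sleeping bag €120.70: sporting goods → 9.75% → €11.76825
Storage bin €34.13: all other tangible goods → 5.25% → €1.791825
Pair of sandals €59.44: clothing and footwear → 0% → €0.00
Dining chair €193.68: home furniture → 9.25% → €17.9154
Kite €12.91: toys → 5.75% → €0.742325
Art supplies kit €42.43: toys → 5.75% → €2.439725
Winter coat €97.25: clothing and footwear → 0% → €0.00
Basketball €30.69: sporting goods → 9.75% → €2.992275
Unrounded tax sum = €54.34605 → €54.35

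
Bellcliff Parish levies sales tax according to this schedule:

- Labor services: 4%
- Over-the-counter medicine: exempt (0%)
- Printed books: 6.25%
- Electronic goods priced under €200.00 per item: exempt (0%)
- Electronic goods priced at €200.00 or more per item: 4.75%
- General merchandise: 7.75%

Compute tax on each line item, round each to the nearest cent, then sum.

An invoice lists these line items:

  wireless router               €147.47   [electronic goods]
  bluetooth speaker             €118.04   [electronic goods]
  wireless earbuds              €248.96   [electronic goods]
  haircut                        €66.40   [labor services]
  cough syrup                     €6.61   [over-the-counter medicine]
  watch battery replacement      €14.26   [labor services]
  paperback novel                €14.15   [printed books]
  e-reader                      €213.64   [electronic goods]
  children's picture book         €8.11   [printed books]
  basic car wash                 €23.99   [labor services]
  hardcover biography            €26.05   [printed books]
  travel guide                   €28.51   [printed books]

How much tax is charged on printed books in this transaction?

Paperback novel €14.15: printed books → 6.25% → €0.88
Children's picture book €8.11: printed books → 6.25% → €0.51
Hardcover biography €26.05: printed books → 6.25% → €1.63
Travel guide €28.51: printed books → 6.25% → €1.78
Tax on printed books = €0.88 + €0.51 + €1.63 + €1.78 = €4.80

€4.80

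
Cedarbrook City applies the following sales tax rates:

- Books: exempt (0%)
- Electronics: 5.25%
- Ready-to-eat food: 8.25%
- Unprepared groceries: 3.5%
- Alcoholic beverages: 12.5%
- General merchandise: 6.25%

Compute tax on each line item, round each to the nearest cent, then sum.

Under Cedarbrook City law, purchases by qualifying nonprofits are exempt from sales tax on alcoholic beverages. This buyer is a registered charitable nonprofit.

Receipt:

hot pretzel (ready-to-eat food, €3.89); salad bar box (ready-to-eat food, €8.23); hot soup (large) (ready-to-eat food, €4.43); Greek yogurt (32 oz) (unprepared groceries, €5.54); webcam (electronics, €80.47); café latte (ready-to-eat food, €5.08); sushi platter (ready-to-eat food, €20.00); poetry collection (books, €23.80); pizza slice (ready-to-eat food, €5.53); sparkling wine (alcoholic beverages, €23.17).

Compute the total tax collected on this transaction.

€8.31

Hot pretzel €3.89: ready-to-eat food → 8.25% → €0.32
Salad bar box €8.23: ready-to-eat food → 8.25% → €0.68
Hot soup (large) €4.43: ready-to-eat food → 8.25% → €0.37
Greek yogurt (32 oz) €5.54: unprepared groceries → 3.5% → €0.19
Webcam €80.47: electronics → 5.25% → €4.22
Café latte €5.08: ready-to-eat food → 8.25% → €0.42
Sushi platter €20.00: ready-to-eat food → 8.25% → €1.65
Poetry collection €23.80: books → 0% → €0.00
Pizza slice €5.53: ready-to-eat food → 8.25% → €0.46
Sparkling wine €23.17: alcoholic beverages, buyer-exempt → 0% → €0.00
Total tax = €0.32 + €0.68 + €0.37 + €0.19 + €4.22 + €0.42 + €1.65 + €0.46 = €8.31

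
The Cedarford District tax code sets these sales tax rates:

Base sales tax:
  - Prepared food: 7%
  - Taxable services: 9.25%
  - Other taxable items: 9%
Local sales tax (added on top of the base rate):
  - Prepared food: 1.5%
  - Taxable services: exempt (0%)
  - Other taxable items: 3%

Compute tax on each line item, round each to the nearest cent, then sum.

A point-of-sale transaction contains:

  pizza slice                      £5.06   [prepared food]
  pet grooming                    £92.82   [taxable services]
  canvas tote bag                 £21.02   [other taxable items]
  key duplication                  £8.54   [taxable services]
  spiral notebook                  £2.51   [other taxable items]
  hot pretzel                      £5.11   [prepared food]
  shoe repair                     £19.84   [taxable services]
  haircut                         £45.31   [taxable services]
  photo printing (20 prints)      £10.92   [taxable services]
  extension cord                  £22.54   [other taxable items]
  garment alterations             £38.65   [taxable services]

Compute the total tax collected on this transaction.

Pizza slice £5.06: prepared food → 7% + 1.5% local = 8.5% → £0.43
Pet grooming £92.82: taxable services → 9.25% + 0% local = 9.25% → £8.59
Canvas tote bag £21.02: other taxable items → 9% + 3% local = 12% → £2.52
Key duplication £8.54: taxable services → 9.25% + 0% local = 9.25% → £0.79
Spiral notebook £2.51: other taxable items → 9% + 3% local = 12% → £0.30
Hot pretzel £5.11: prepared food → 7% + 1.5% local = 8.5% → £0.43
Shoe repair £19.84: taxable services → 9.25% + 0% local = 9.25% → £1.84
Haircut £45.31: taxable services → 9.25% + 0% local = 9.25% → £4.19
Photo printing (20 prints) £10.92: taxable services → 9.25% + 0% local = 9.25% → £1.01
Extension cord £22.54: other taxable items → 9% + 3% local = 12% → £2.70
Garment alterations £38.65: taxable services → 9.25% + 0% local = 9.25% → £3.58
Total tax = £0.43 + £8.59 + £2.52 + £0.79 + £0.30 + £0.43 + £1.84 + £4.19 + £1.01 + £2.70 + £3.58 = £26.38

£26.38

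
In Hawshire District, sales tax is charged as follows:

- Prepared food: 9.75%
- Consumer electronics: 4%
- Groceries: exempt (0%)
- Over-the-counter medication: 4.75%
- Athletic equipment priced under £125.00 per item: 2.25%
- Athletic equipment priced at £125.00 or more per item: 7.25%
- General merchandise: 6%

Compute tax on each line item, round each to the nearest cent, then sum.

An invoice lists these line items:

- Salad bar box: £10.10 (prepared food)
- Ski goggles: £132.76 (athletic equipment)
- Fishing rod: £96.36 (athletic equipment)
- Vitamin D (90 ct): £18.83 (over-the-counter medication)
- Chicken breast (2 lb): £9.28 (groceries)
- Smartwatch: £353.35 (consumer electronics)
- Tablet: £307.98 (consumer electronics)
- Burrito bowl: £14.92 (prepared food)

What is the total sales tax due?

Salad bar box £10.10: prepared food → 9.75% → £0.98
Ski goggles £132.76: athletic equipment, £125.00 or more → 7.25% → £9.63
Fishing rod £96.36: athletic equipment, under £125.00 → 2.25% → £2.17
Vitamin D (90 ct) £18.83: over-the-counter medication → 4.75% → £0.89
Chicken breast (2 lb) £9.28: groceries → 0% → £0.00
Smartwatch £353.35: consumer electronics → 4% → £14.13
Tablet £307.98: consumer electronics → 4% → £12.32
Burrito bowl £14.92: prepared food → 9.75% → £1.45
Total tax = £0.98 + £9.63 + £2.17 + £0.89 + £14.13 + £12.32 + £1.45 = £41.57

£41.57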